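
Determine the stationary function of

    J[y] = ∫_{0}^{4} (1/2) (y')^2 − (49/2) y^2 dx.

The Lagrangian is L = (1/2) (y')^2 − (49/2) y^2.
Compute ∂L/∂y = -49y, ∂L/∂y' = y'.
The Euler-Lagrange equation d/dx(∂L/∂y') − ∂L/∂y = 0 reduces to
    y'' + 49 y = 0.
Its general solution is
    y(x) = A sin(7x) + B cos(7x),
with A, B fixed by the endpoint conditions.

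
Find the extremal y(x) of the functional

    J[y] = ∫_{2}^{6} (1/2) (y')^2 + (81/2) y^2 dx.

The Lagrangian is L = (1/2) (y')^2 + (81/2) y^2.
Compute ∂L/∂y = 81y, ∂L/∂y' = y'.
The Euler-Lagrange equation d/dx(∂L/∂y') − ∂L/∂y = 0 reduces to
    y'' − 81 y = 0.
Its general solution is
    y(x) = A e^(9x) + B e^(−9x),
with A, B fixed by the endpoint conditions.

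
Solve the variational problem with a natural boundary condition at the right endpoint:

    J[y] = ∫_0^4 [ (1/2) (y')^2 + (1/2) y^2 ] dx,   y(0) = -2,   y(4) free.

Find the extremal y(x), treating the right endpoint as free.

The Lagrangian L = (1/2) (y')^2 + (1/2) y^2 gives
    ∂L/∂y = 1 y,   ∂L/∂y' = y'.
Euler-Lagrange: y'' − y = 0.
With k = 1, the general solution is
    y(x) = A cosh(x) + B sinh(x).
Fixed left endpoint y(0) = -2 ⇒ A = -2.
The right endpoint x = 4 is free, so the natural (transversality) condition is ∂L/∂y' |_{x=4} = 0, i.e. y'(4) = 0.
Compute y'(x) = A k sinh(k x) + B k cosh(k x), so
    y'(4) = A k sinh(k·4) + B k cosh(k·4) = 0
    ⇒ B = −A tanh(k·4) = 2 tanh(1·4).
Therefore the extremal is
    y(x) = −2 cosh(1 x) + 2 tanh(1·4) sinh(1 x).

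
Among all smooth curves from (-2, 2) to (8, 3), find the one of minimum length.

Arc-length functional: J[y] = ∫ sqrt(1 + (y')^2) dx.
Lagrangian L = sqrt(1 + (y')^2) has no explicit y dependence, so ∂L/∂y = 0 and the Euler-Lagrange equation gives
    d/dx( y' / sqrt(1 + (y')^2) ) = 0  ⇒  y' / sqrt(1 + (y')^2) = const.
Hence y' is constant, so y(x) is affine.
Fitting the endpoints (-2, 2) and (8, 3):
    slope m = (3 − 2) / (8 − (-2)) = 1/10,
    intercept c = 2 − m·(-2) = 11/5.
Extremal: y(x) = (1/10) x + 11/5.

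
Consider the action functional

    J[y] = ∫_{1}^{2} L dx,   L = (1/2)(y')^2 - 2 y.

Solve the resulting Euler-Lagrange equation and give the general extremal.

The Lagrangian is L = (1/2)(y')^2 - 2 y.
∂L/∂y = -2.
∂L/∂y' = y'.
The Euler-Lagrange equation d/dx(∂L/∂y') − ∂L/∂y = 0 becomes:
    y'' + 2 = 0
General solution: y(x) = -x^2 + A x + B, where A and B are arbitrary constants fixed by the endpoint conditions.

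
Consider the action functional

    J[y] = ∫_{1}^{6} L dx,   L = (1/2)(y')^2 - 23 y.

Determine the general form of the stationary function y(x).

The Lagrangian is L = (1/2)(y')^2 - 23 y.
∂L/∂y = -23.
∂L/∂y' = y'.
The Euler-Lagrange equation d/dx(∂L/∂y') − ∂L/∂y = 0 becomes:
    y'' + 23 = 0
General solution: y(x) = -(23/2) x^2 + A x + B, where A and B are arbitrary constants fixed by the endpoint conditions.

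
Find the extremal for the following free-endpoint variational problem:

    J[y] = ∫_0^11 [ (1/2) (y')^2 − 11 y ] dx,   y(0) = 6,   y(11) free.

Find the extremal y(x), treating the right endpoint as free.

The Lagrangian L = (1/2) (y')^2 − 11 y gives
    ∂L/∂y = −11,   ∂L/∂y' = y'.
Euler-Lagrange: d/dx(y') − (−11) = 0, i.e. y'' + 11 = 0, so
    y(x) = −(11/2) x^2 + C1 x + C2.
Fixed left endpoint y(0) = 6 ⇒ C2 = 6.
The right endpoint x = 11 is free, so the natural (transversality) condition is ∂L/∂y' |_{x=11} = 0, i.e. y'(11) = 0.
Compute y'(x) = −11 x + C1, so y'(11) = −121 + C1 = 0 ⇒ C1 = 121.
Therefore the extremal is
    y(x) = −(11/2) x^2 + 121 x + 6.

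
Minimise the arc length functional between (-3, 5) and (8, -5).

Arc-length functional: J[y] = ∫ sqrt(1 + (y')^2) dx.
Lagrangian L = sqrt(1 + (y')^2) has no explicit y dependence, so ∂L/∂y = 0 and the Euler-Lagrange equation gives
    d/dx( y' / sqrt(1 + (y')^2) ) = 0  ⇒  y' / sqrt(1 + (y')^2) = const.
Hence y' is constant, so y(x) is affine.
Fitting the endpoints (-3, 5) and (8, -5):
    slope m = ((-5) − 5) / (8 − (-3)) = -10/11,
    intercept c = 5 − m·(-3) = 25/11.
Extremal: y(x) = (-10/11) x + 25/11.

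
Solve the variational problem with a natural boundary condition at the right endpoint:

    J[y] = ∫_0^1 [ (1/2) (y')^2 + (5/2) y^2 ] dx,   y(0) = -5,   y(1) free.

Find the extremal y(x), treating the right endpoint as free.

The Lagrangian L = (1/2) (y')^2 + (5/2) y^2 gives
    ∂L/∂y = 5 y,   ∂L/∂y' = y'.
Euler-Lagrange: y'' − 5 y = 0.
With k = sqrt(5), the general solution is
    y(x) = A cosh(sqrt(5) x) + B sinh(sqrt(5) x).
Fixed left endpoint y(0) = -5 ⇒ A = -5.
The right endpoint x = 1 is free, so the natural (transversality) condition is ∂L/∂y' |_{x=1} = 0, i.e. y'(1) = 0.
Compute y'(x) = A k sinh(k x) + B k cosh(k x), so
    y'(1) = A k sinh(k·1) + B k cosh(k·1) = 0
    ⇒ B = −A tanh(k·1) = 5 tanh(sqrt(5)·1).
Therefore the extremal is
    y(x) = −5 cosh(sqrt(5) x) + 5 tanh(sqrt(5)·1) sinh(sqrt(5) x).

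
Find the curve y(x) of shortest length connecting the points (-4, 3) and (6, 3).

Arc-length functional: J[y] = ∫ sqrt(1 + (y')^2) dx.
Lagrangian L = sqrt(1 + (y')^2) has no explicit y dependence, so ∂L/∂y = 0 and the Euler-Lagrange equation gives
    d/dx( y' / sqrt(1 + (y')^2) ) = 0  ⇒  y' / sqrt(1 + (y')^2) = const.
Hence y' is constant, so y(x) is affine.
Fitting the endpoints (-4, 3) and (6, 3):
    slope m = (3 − 3) / (6 − (-4)) = 0,
    intercept c = 3 − m·(-4) = 3.
Extremal: y(x) = 3.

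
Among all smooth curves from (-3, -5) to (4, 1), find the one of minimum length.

Arc-length functional: J[y] = ∫ sqrt(1 + (y')^2) dx.
Lagrangian L = sqrt(1 + (y')^2) has no explicit y dependence, so ∂L/∂y = 0 and the Euler-Lagrange equation gives
    d/dx( y' / sqrt(1 + (y')^2) ) = 0  ⇒  y' / sqrt(1 + (y')^2) = const.
Hence y' is constant, so y(x) is affine.
Fitting the endpoints (-3, -5) and (4, 1):
    slope m = (1 − (-5)) / (4 − (-3)) = 6/7,
    intercept c = (-5) − m·(-3) = -17/7.
Extremal: y(x) = (6/7) x - 17/7.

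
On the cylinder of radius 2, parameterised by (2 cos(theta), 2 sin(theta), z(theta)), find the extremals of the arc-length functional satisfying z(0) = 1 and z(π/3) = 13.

Parameterise the cylinder of radius R = 2 as
    r(θ) = (2 cos θ, 2 sin θ, z(θ)).
The arc-length element is
    ds = sqrt(4 + (dz/dθ)^2) dθ,
so the Lagrangian is L = sqrt(4 + z'^2).
L depends on z' only, not on z or θ, so ∂L/∂z = 0 and
    ∂L/∂z' = z' / sqrt(4 + z'^2).
The Euler-Lagrange equation gives
    d/dθ( z' / sqrt(4 + z'^2) ) = 0,
so z' is constant. Integrating once:
    z(θ) = a θ + b,
a helix on the cylinder (a straight line when the cylinder is unrolled). The constants a, b are determined by the endpoint conditions.
With endpoint conditions z(0) = 1 and z(π/3) = 13: from z(0) = b we get b = 1, and a·π/3 + 1 = 13 gives a = 36/π, so
    z(θ) = (36/π) θ + 1.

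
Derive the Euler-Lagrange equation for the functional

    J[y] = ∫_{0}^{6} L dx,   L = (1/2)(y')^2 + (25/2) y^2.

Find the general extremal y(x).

The Lagrangian is L = (1/2)(y')^2 + (25/2) y^2.
∂L/∂y = 25y.
∂L/∂y' = y'.
The Euler-Lagrange equation d/dx(∂L/∂y') − ∂L/∂y = 0 becomes:
    y'' - 25 y = 0
General solution: y(x) = A e^(5x) + B e^(-5x), where A and B are arbitrary constants fixed by the endpoint conditions.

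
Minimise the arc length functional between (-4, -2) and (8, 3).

Arc-length functional: J[y] = ∫ sqrt(1 + (y')^2) dx.
Lagrangian L = sqrt(1 + (y')^2) has no explicit y dependence, so ∂L/∂y = 0 and the Euler-Lagrange equation gives
    d/dx( y' / sqrt(1 + (y')^2) ) = 0  ⇒  y' / sqrt(1 + (y')^2) = const.
Hence y' is constant, so y(x) is affine.
Fitting the endpoints (-4, -2) and (8, 3):
    slope m = (3 − (-2)) / (8 − (-4)) = 5/12,
    intercept c = (-2) − m·(-4) = -1/3.
Extremal: y(x) = (5/12) x - 1/3.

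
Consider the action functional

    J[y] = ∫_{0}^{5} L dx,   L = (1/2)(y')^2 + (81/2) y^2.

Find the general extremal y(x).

The Lagrangian is L = (1/2)(y')^2 + (81/2) y^2.
∂L/∂y = 81y.
∂L/∂y' = y'.
The Euler-Lagrange equation d/dx(∂L/∂y') − ∂L/∂y = 0 becomes:
    y'' - 81 y = 0
General solution: y(x) = A e^(9x) + B e^(-9x), where A and B are arbitrary constants fixed by the endpoint conditions.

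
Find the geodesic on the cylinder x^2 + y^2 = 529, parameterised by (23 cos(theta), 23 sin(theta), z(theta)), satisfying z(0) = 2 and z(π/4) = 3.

Parameterise the cylinder of radius R = 23 as
    r(θ) = (23 cos θ, 23 sin θ, z(θ)).
The arc-length element is
    ds = sqrt(529 + (dz/dθ)^2) dθ,
so the Lagrangian is L = sqrt(529 + z'^2).
L depends on z' only, not on z or θ, so ∂L/∂z = 0 and
    ∂L/∂z' = z' / sqrt(529 + z'^2).
The Euler-Lagrange equation gives
    d/dθ( z' / sqrt(529 + z'^2) ) = 0,
so z' is constant. Integrating once:
    z(θ) = a θ + b,
a helix on the cylinder (a straight line when the cylinder is unrolled). The constants a, b are determined by the endpoint conditions.
With endpoint conditions z(0) = 2 and z(π/4) = 3: from z(0) = b we get b = 2, and a·π/4 + 2 = 3 gives a = 4/π, so
    z(θ) = (4/π) θ + 2.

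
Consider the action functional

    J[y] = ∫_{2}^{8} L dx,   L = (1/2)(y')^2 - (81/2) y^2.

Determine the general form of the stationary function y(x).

The Lagrangian is L = (1/2)(y')^2 - (81/2) y^2.
∂L/∂y = -81y.
∂L/∂y' = y'.
The Euler-Lagrange equation d/dx(∂L/∂y') − ∂L/∂y = 0 becomes:
    y'' + 81 y = 0
General solution: y(x) = A sin(9x) + B cos(9x), where A and B are arbitrary constants fixed by the endpoint conditions.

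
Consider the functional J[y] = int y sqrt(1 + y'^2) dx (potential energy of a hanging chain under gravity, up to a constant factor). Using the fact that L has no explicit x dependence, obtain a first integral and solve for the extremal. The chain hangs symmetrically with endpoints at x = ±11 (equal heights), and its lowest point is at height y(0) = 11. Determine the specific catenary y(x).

The Lagrangian L(y, y') = y sqrt(1 + y'^2) has no explicit x dependence, so the Beltrami identity applies:
    L − y' ∂L/∂y' = C.
Compute ∂L/∂y' = y · y' / sqrt(1 + y'^2). Then
    L − y' ∂L/∂y'
    = y sqrt(1 + y'^2) − y · y'^2 / sqrt(1 + y'^2)
    = y (1 + y'^2 − y'^2) / sqrt(1 + y'^2)
    = y / sqrt(1 + y'^2) = C.
Squaring gives y^2 = C^2 (1 + y'^2), i.e.
    y'^2 = y^2 / C^2 − 1.
Separating variables,
    dy / sqrt(y^2 − C^2) = dx / C,
and integrating gives arccosh(y / C) = (x − a)/C, so
    y(x) = C cosh((x − a)/C),
the catenary. The constants C and a are fixed by the two endpoint conditions (and, for the hanging-chain problem, the length constraint selects C).
Now fit the given data. The endpoints x = ±11 are symmetric at equal height, so the catenary is even about its minimum: a = 0 and y(x) = C cosh(x/C). The lowest point is y(0) = C cosh(0) = C, and we are told y(0) = 11, so C = 11. Therefore
    y(x) = 11 cosh(x/11),
and at the endpoints
    y(±11) = 11 cosh(11/11).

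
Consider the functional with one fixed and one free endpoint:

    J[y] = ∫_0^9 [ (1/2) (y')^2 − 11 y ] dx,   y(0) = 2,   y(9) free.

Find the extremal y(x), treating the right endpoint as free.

The Lagrangian L = (1/2) (y')^2 − 11 y gives
    ∂L/∂y = −11,   ∂L/∂y' = y'.
Euler-Lagrange: d/dx(y') − (−11) = 0, i.e. y'' + 11 = 0, so
    y(x) = −(11/2) x^2 + C1 x + C2.
Fixed left endpoint y(0) = 2 ⇒ C2 = 2.
The right endpoint x = 9 is free, so the natural (transversality) condition is ∂L/∂y' |_{x=9} = 0, i.e. y'(9) = 0.
Compute y'(x) = −11 x + C1, so y'(9) = −99 + C1 = 0 ⇒ C1 = 99.
Therefore the extremal is
    y(x) = −(11/2) x^2 + 99 x + 2.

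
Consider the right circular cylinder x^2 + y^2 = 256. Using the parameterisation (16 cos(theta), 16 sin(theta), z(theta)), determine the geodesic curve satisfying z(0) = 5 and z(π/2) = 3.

Parameterise the cylinder of radius R = 16 as
    r(θ) = (16 cos θ, 16 sin θ, z(θ)).
The arc-length element is
    ds = sqrt(256 + (dz/dθ)^2) dθ,
so the Lagrangian is L = sqrt(256 + z'^2).
L depends on z' only, not on z or θ, so ∂L/∂z = 0 and
    ∂L/∂z' = z' / sqrt(256 + z'^2).
The Euler-Lagrange equation gives
    d/dθ( z' / sqrt(256 + z'^2) ) = 0,
so z' is constant. Integrating once:
    z(θ) = a θ + b,
a helix on the cylinder (a straight line when the cylinder is unrolled). The constants a, b are determined by the endpoint conditions.
With endpoint conditions z(0) = 5 and z(π/2) = 3: from z(0) = b we get b = 5, and a·π/2 + 5 = 3 gives a = -4/π, so
    z(θ) = (-4/π) θ + 5.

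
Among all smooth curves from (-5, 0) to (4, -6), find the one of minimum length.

Arc-length functional: J[y] = ∫ sqrt(1 + (y')^2) dx.
Lagrangian L = sqrt(1 + (y')^2) has no explicit y dependence, so ∂L/∂y = 0 and the Euler-Lagrange equation gives
    d/dx( y' / sqrt(1 + (y')^2) ) = 0  ⇒  y' / sqrt(1 + (y')^2) = const.
Hence y' is constant, so y(x) is affine.
Fitting the endpoints (-5, 0) and (4, -6):
    slope m = ((-6) − 0) / (4 − (-5)) = -2/3,
    intercept c = 0 − m·(-5) = -10/3.
Extremal: y(x) = (-2/3) x - 10/3.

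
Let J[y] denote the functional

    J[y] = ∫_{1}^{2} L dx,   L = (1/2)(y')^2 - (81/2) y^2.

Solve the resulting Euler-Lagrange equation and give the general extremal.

The Lagrangian is L = (1/2)(y')^2 - (81/2) y^2.
∂L/∂y = -81y.
∂L/∂y' = y'.
The Euler-Lagrange equation d/dx(∂L/∂y') − ∂L/∂y = 0 becomes:
    y'' + 81 y = 0
General solution: y(x) = A sin(9x) + B cos(9x), where A and B are arbitrary constants fixed by the endpoint conditions.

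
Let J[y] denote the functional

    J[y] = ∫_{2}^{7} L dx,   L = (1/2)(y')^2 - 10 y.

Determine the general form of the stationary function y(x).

The Lagrangian is L = (1/2)(y')^2 - 10 y.
∂L/∂y = -10.
∂L/∂y' = y'.
The Euler-Lagrange equation d/dx(∂L/∂y') − ∂L/∂y = 0 becomes:
    y'' + 10 = 0
General solution: y(x) = -5 x^2 + A x + B, where A and B are arbitrary constants fixed by the endpoint conditions.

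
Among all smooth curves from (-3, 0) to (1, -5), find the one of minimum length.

Arc-length functional: J[y] = ∫ sqrt(1 + (y')^2) dx.
Lagrangian L = sqrt(1 + (y')^2) has no explicit y dependence, so ∂L/∂y = 0 and the Euler-Lagrange equation gives
    d/dx( y' / sqrt(1 + (y')^2) ) = 0  ⇒  y' / sqrt(1 + (y')^2) = const.
Hence y' is constant, so y(x) is affine.
Fitting the endpoints (-3, 0) and (1, -5):
    slope m = ((-5) − 0) / (1 − (-3)) = -5/4,
    intercept c = 0 − m·(-3) = -15/4.
Extremal: y(x) = (-5/4) x - 15/4.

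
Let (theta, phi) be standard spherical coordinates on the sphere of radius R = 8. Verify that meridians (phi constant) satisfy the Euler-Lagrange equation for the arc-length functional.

On the sphere of radius R = 8 with spherical coordinates (θ, φ), the induced metric is
    ds^2 = 64(dθ^2 + sin^2(θ) dφ^2).
Using θ as the parameter, the arc-length functional becomes
    J[φ] = ∫ 8 sqrt(1 + sin^2(θ) (dφ/dθ)^2) dθ.
So L = 8 sqrt(1 + sin^2(θ) φ'^2). Compute
    ∂L/∂φ = 0  (L has no explicit φ dependence),
    ∂L/∂φ' = 8 sin^2(θ) φ' / sqrt(1 + sin^2(θ) φ'^2).
For the candidate φ(θ) = c (constant), φ' = 0, so ∂L/∂φ' evaluated along the candidate vanishes, and ∂L/∂φ is identically zero. Hence
    d/dθ(∂L/∂φ') − ∂L/∂φ = 0
is satisfied. Therefore meridians φ = const are extremals of arc length — they are geodesics on the sphere.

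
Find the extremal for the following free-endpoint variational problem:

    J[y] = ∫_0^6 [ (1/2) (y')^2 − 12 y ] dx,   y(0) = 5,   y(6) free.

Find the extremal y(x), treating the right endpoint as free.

The Lagrangian L = (1/2) (y')^2 − 12 y gives
    ∂L/∂y = −12,   ∂L/∂y' = y'.
Euler-Lagrange: d/dx(y') − (−12) = 0, i.e. y'' + 12 = 0, so
    y(x) = −(12/2) x^2 + C1 x + C2.
Fixed left endpoint y(0) = 5 ⇒ C2 = 5.
The right endpoint x = 6 is free, so the natural (transversality) condition is ∂L/∂y' |_{x=6} = 0, i.e. y'(6) = 0.
Compute y'(x) = −12 x + C1, so y'(6) = −72 + C1 = 0 ⇒ C1 = 72.
Therefore the extremal is
    y(x) = −6 x^2 + 72 x + 5.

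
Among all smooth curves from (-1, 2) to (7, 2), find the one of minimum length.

Arc-length functional: J[y] = ∫ sqrt(1 + (y')^2) dx.
Lagrangian L = sqrt(1 + (y')^2) has no explicit y dependence, so ∂L/∂y = 0 and the Euler-Lagrange equation gives
    d/dx( y' / sqrt(1 + (y')^2) ) = 0  ⇒  y' / sqrt(1 + (y')^2) = const.
Hence y' is constant, so y(x) is affine.
Fitting the endpoints (-1, 2) and (7, 2):
    slope m = (2 − 2) / (7 − (-1)) = 0,
    intercept c = 2 − m·(-1) = 2.
Extremal: y(x) = 2.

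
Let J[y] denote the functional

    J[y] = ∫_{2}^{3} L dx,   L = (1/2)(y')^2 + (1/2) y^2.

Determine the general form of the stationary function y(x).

The Lagrangian is L = (1/2)(y')^2 + (1/2) y^2.
∂L/∂y = y.
∂L/∂y' = y'.
The Euler-Lagrange equation d/dx(∂L/∂y') − ∂L/∂y = 0 becomes:
    y'' - y = 0
General solution: y(x) = A e^x + B e^(-x), where A and B are arbitrary constants fixed by the endpoint conditions.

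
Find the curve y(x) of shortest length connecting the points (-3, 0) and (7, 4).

Arc-length functional: J[y] = ∫ sqrt(1 + (y')^2) dx.
Lagrangian L = sqrt(1 + (y')^2) has no explicit y dependence, so ∂L/∂y = 0 and the Euler-Lagrange equation gives
    d/dx( y' / sqrt(1 + (y')^2) ) = 0  ⇒  y' / sqrt(1 + (y')^2) = const.
Hence y' is constant, so y(x) is affine.
Fitting the endpoints (-3, 0) and (7, 4):
    slope m = (4 − 0) / (7 − (-3)) = 2/5,
    intercept c = 0 − m·(-3) = 6/5.
Extremal: y(x) = (2/5) x + 6/5.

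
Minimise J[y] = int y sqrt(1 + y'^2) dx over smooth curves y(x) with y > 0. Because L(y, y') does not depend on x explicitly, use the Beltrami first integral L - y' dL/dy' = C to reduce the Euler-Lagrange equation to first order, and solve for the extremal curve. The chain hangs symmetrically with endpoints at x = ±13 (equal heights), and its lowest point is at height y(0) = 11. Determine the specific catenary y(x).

The Lagrangian L(y, y') = y sqrt(1 + y'^2) has no explicit x dependence, so the Beltrami identity applies:
    L − y' ∂L/∂y' = C.
Compute ∂L/∂y' = y · y' / sqrt(1 + y'^2). Then
    L − y' ∂L/∂y'
    = y sqrt(1 + y'^2) − y · y'^2 / sqrt(1 + y'^2)
    = y (1 + y'^2 − y'^2) / sqrt(1 + y'^2)
    = y / sqrt(1 + y'^2) = C.
Squaring gives y^2 = C^2 (1 + y'^2), i.e.
    y'^2 = y^2 / C^2 − 1.
Separating variables,
    dy / sqrt(y^2 − C^2) = dx / C,
and integrating gives arccosh(y / C) = (x − a)/C, so
    y(x) = C cosh((x − a)/C),
the catenary. The constants C and a are fixed by the two endpoint conditions (and, for the hanging-chain problem, the length constraint selects C).
Now fit the given data. The endpoints x = ±13 are symmetric at equal height, so the catenary is even about its minimum: a = 0 and y(x) = C cosh(x/C). The lowest point is y(0) = C cosh(0) = C, and we are told y(0) = 11, so C = 11. Therefore
    y(x) = 11 cosh(x/11),
and at the endpoints
    y(±13) = 11 cosh(13/11).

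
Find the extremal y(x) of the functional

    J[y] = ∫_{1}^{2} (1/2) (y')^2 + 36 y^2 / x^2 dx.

The Lagrangian is L = (1/2) (y')^2 + 36 y^2 / x^2.
Compute ∂L/∂y = 72y/x^2, ∂L/∂y' = y'.
The Euler-Lagrange equation d/dx(∂L/∂y') − ∂L/∂y = 0 reduces to
    y'' − 72/x^2 · y = 0  (x > 0).
Its general solution is
    y(x) = A x^9 + B x^(-8),
with A, B fixed by the endpoint conditions.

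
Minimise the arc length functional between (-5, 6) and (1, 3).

Arc-length functional: J[y] = ∫ sqrt(1 + (y')^2) dx.
Lagrangian L = sqrt(1 + (y')^2) has no explicit y dependence, so ∂L/∂y = 0 and the Euler-Lagrange equation gives
    d/dx( y' / sqrt(1 + (y')^2) ) = 0  ⇒  y' / sqrt(1 + (y')^2) = const.
Hence y' is constant, so y(x) is affine.
Fitting the endpoints (-5, 6) and (1, 3):
    slope m = (3 − 6) / (1 − (-5)) = -1/2,
    intercept c = 6 − m·(-5) = 7/2.
Extremal: y(x) = (-1/2) x + 7/2.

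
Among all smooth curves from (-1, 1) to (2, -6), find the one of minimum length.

Arc-length functional: J[y] = ∫ sqrt(1 + (y')^2) dx.
Lagrangian L = sqrt(1 + (y')^2) has no explicit y dependence, so ∂L/∂y = 0 and the Euler-Lagrange equation gives
    d/dx( y' / sqrt(1 + (y')^2) ) = 0  ⇒  y' / sqrt(1 + (y')^2) = const.
Hence y' is constant, so y(x) is affine.
Fitting the endpoints (-1, 1) and (2, -6):
    slope m = ((-6) − 1) / (2 − (-1)) = -7/3,
    intercept c = 1 − m·(-1) = -4/3.
Extremal: y(x) = (-7/3) x - 4/3.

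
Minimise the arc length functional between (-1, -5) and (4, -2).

Arc-length functional: J[y] = ∫ sqrt(1 + (y')^2) dx.
Lagrangian L = sqrt(1 + (y')^2) has no explicit y dependence, so ∂L/∂y = 0 and the Euler-Lagrange equation gives
    d/dx( y' / sqrt(1 + (y')^2) ) = 0  ⇒  y' / sqrt(1 + (y')^2) = const.
Hence y' is constant, so y(x) is affine.
Fitting the endpoints (-1, -5) and (4, -2):
    slope m = ((-2) − (-5)) / (4 − (-1)) = 3/5,
    intercept c = (-5) − m·(-1) = -22/5.
Extremal: y(x) = (3/5) x - 22/5.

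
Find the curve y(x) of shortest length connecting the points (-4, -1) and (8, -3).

Arc-length functional: J[y] = ∫ sqrt(1 + (y')^2) dx.
Lagrangian L = sqrt(1 + (y')^2) has no explicit y dependence, so ∂L/∂y = 0 and the Euler-Lagrange equation gives
    d/dx( y' / sqrt(1 + (y')^2) ) = 0  ⇒  y' / sqrt(1 + (y')^2) = const.
Hence y' is constant, so y(x) is affine.
Fitting the endpoints (-4, -1) and (8, -3):
    slope m = ((-3) − (-1)) / (8 − (-4)) = -1/6,
    intercept c = (-1) − m·(-4) = -5/3.
Extremal: y(x) = (-1/6) x - 5/3.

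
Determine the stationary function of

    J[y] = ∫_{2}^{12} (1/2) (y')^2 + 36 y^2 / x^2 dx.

The Lagrangian is L = (1/2) (y')^2 + 36 y^2 / x^2.
Compute ∂L/∂y = 72y/x^2, ∂L/∂y' = y'.
The Euler-Lagrange equation d/dx(∂L/∂y') − ∂L/∂y = 0 reduces to
    y'' − 72/x^2 · y = 0  (x > 0).
Its general solution is
    y(x) = A x^9 + B x^(-8),
with A, B fixed by the endpoint conditions.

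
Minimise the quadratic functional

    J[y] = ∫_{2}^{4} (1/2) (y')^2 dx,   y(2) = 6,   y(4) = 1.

The Lagrangian is L = (1/2) (y')^2.
Compute ∂L/∂y = 0, ∂L/∂y' = y'.
The Euler-Lagrange equation d/dx(∂L/∂y') − ∂L/∂y = 0 reduces to
    y'' = 0.
Its general solution is
    y(x) = A x + B,
with A, B fixed by the endpoint conditions.
Applying the endpoint conditions y(2) = 6 and y(4) = 1: solve A·2 + B = 6 and A·4 + B = 1. Subtracting gives A(4 − 2) = 1 − 6, so A = -5/2, and B = 6 − A·2 = 11. Therefore
    y(x) = (-5/2) x + 11.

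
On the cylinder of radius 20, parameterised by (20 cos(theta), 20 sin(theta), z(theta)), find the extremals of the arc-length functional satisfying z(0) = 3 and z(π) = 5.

Parameterise the cylinder of radius R = 20 as
    r(θ) = (20 cos θ, 20 sin θ, z(θ)).
The arc-length element is
    ds = sqrt(400 + (dz/dθ)^2) dθ,
so the Lagrangian is L = sqrt(400 + z'^2).
L depends on z' only, not on z or θ, so ∂L/∂z = 0 and
    ∂L/∂z' = z' / sqrt(400 + z'^2).
The Euler-Lagrange equation gives
    d/dθ( z' / sqrt(400 + z'^2) ) = 0,
so z' is constant. Integrating once:
    z(θ) = a θ + b,
a helix on the cylinder (a straight line when the cylinder is unrolled). The constants a, b are determined by the endpoint conditions.
With endpoint conditions z(0) = 3 and z(π) = 5: from z(0) = b we get b = 3, and a·π + 3 = 5 gives a = 2/π, so
    z(θ) = (2/π) θ + 3.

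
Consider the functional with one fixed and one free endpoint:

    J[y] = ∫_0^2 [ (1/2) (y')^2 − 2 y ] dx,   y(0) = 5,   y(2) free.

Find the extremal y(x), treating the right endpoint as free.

The Lagrangian L = (1/2) (y')^2 − 2 y gives
    ∂L/∂y = −2,   ∂L/∂y' = y'.
Euler-Lagrange: d/dx(y') − (−2) = 0, i.e. y'' + 2 = 0, so
    y(x) = −(2/2) x^2 + C1 x + C2.
Fixed left endpoint y(0) = 5 ⇒ C2 = 5.
The right endpoint x = 2 is free, so the natural (transversality) condition is ∂L/∂y' |_{x=2} = 0, i.e. y'(2) = 0.
Compute y'(x) = −2 x + C1, so y'(2) = −4 + C1 = 0 ⇒ C1 = 4.
Therefore the extremal is
    y(x) = −x^2 + 4 x + 5.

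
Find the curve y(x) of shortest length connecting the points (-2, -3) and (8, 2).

Arc-length functional: J[y] = ∫ sqrt(1 + (y')^2) dx.
Lagrangian L = sqrt(1 + (y')^2) has no explicit y dependence, so ∂L/∂y = 0 and the Euler-Lagrange equation gives
    d/dx( y' / sqrt(1 + (y')^2) ) = 0  ⇒  y' / sqrt(1 + (y')^2) = const.
Hence y' is constant, so y(x) is affine.
Fitting the endpoints (-2, -3) and (8, 2):
    slope m = (2 − (-3)) / (8 − (-2)) = 1/2,
    intercept c = (-3) − m·(-2) = -2.
Extremal: y(x) = (1/2) x - 2.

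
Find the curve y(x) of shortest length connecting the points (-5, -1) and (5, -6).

Arc-length functional: J[y] = ∫ sqrt(1 + (y')^2) dx.
Lagrangian L = sqrt(1 + (y')^2) has no explicit y dependence, so ∂L/∂y = 0 and the Euler-Lagrange equation gives
    d/dx( y' / sqrt(1 + (y')^2) ) = 0  ⇒  y' / sqrt(1 + (y')^2) = const.
Hence y' is constant, so y(x) is affine.
Fitting the endpoints (-5, -1) and (5, -6):
    slope m = ((-6) − (-1)) / (5 − (-5)) = -1/2,
    intercept c = (-1) − m·(-5) = -7/2.
Extremal: y(x) = (-1/2) x - 7/2.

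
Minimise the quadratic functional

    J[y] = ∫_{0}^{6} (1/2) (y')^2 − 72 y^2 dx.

The Lagrangian is L = (1/2) (y')^2 − 72 y^2.
Compute ∂L/∂y = -144y, ∂L/∂y' = y'.
The Euler-Lagrange equation d/dx(∂L/∂y') − ∂L/∂y = 0 reduces to
    y'' + 144 y = 0.
Its general solution is
    y(x) = A sin(12x) + B cos(12x),
with A, B fixed by the endpoint conditions.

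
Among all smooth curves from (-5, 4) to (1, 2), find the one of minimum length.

Arc-length functional: J[y] = ∫ sqrt(1 + (y')^2) dx.
Lagrangian L = sqrt(1 + (y')^2) has no explicit y dependence, so ∂L/∂y = 0 and the Euler-Lagrange equation gives
    d/dx( y' / sqrt(1 + (y')^2) ) = 0  ⇒  y' / sqrt(1 + (y')^2) = const.
Hence y' is constant, so y(x) is affine.
Fitting the endpoints (-5, 4) and (1, 2):
    slope m = (2 − 4) / (1 − (-5)) = -1/3,
    intercept c = 4 − m·(-5) = 7/3.
Extremal: y(x) = (-1/3) x + 7/3.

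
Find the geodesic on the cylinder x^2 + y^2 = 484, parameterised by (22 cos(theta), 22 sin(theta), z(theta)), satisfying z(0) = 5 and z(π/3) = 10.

Parameterise the cylinder of radius R = 22 as
    r(θ) = (22 cos θ, 22 sin θ, z(θ)).
The arc-length element is
    ds = sqrt(484 + (dz/dθ)^2) dθ,
so the Lagrangian is L = sqrt(484 + z'^2).
L depends on z' only, not on z or θ, so ∂L/∂z = 0 and
    ∂L/∂z' = z' / sqrt(484 + z'^2).
The Euler-Lagrange equation gives
    d/dθ( z' / sqrt(484 + z'^2) ) = 0,
so z' is constant. Integrating once:
    z(θ) = a θ + b,
a helix on the cylinder (a straight line when the cylinder is unrolled). The constants a, b are determined by the endpoint conditions.
With endpoint conditions z(0) = 5 and z(π/3) = 10: from z(0) = b we get b = 5, and a·π/3 + 5 = 10 gives a = 15/π, so
    z(θ) = (15/π) θ + 5.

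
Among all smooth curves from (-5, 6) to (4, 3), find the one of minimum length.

Arc-length functional: J[y] = ∫ sqrt(1 + (y')^2) dx.
Lagrangian L = sqrt(1 + (y')^2) has no explicit y dependence, so ∂L/∂y = 0 and the Euler-Lagrange equation gives
    d/dx( y' / sqrt(1 + (y')^2) ) = 0  ⇒  y' / sqrt(1 + (y')^2) = const.
Hence y' is constant, so y(x) is affine.
Fitting the endpoints (-5, 6) and (4, 3):
    slope m = (3 − 6) / (4 − (-5)) = -1/3,
    intercept c = 6 − m·(-5) = 13/3.
Extremal: y(x) = (-1/3) x + 13/3.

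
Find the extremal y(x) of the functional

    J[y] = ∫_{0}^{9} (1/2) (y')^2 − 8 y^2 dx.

The Lagrangian is L = (1/2) (y')^2 − 8 y^2.
Compute ∂L/∂y = -16y, ∂L/∂y' = y'.
The Euler-Lagrange equation d/dx(∂L/∂y') − ∂L/∂y = 0 reduces to
    y'' + 16 y = 0.
Its general solution is
    y(x) = A sin(4x) + B cos(4x),
with A, B fixed by the endpoint conditions.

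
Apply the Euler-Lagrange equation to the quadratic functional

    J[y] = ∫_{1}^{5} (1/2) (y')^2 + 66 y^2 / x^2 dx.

The Lagrangian is L = (1/2) (y')^2 + 66 y^2 / x^2.
Compute ∂L/∂y = 132y/x^2, ∂L/∂y' = y'.
The Euler-Lagrange equation d/dx(∂L/∂y') − ∂L/∂y = 0 reduces to
    y'' − 132/x^2 · y = 0  (x > 0).
Its general solution is
    y(x) = A x^12 + B x^(-11),
with A, B fixed by the endpoint conditions.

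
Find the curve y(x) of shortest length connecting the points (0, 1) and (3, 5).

Arc-length functional: J[y] = ∫ sqrt(1 + (y')^2) dx.
Lagrangian L = sqrt(1 + (y')^2) has no explicit y dependence, so ∂L/∂y = 0 and the Euler-Lagrange equation gives
    d/dx( y' / sqrt(1 + (y')^2) ) = 0  ⇒  y' / sqrt(1 + (y')^2) = const.
Hence y' is constant, so y(x) is affine.
Fitting the endpoints (0, 1) and (3, 5):
    slope m = (5 − 1) / (3 − 0) = 4/3,
    intercept c = 1 − m·0 = 1.
Extremal: y(x) = (4/3) x + 1.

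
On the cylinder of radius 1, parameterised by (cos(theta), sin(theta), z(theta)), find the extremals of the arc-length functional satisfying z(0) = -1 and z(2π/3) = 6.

Parameterise the cylinder of radius R = 1 as
    r(θ) = (cos θ, sin θ, z(θ)).
The arc-length element is
    ds = sqrt(1 + (dz/dθ)^2) dθ,
so the Lagrangian is L = sqrt(1 + z'^2).
L depends on z' only, not on z or θ, so ∂L/∂z = 0 and
    ∂L/∂z' = z' / sqrt(1 + z'^2).
The Euler-Lagrange equation gives
    d/dθ( z' / sqrt(1 + z'^2) ) = 0,
so z' is constant. Integrating once:
    z(θ) = a θ + b,
a helix on the cylinder (a straight line when the cylinder is unrolled). The constants a, b are determined by the endpoint conditions.
With endpoint conditions z(0) = -1 and z(2π/3) = 6: from z(0) = b we get b = -1, and a·2π/3 + -1 = 6 gives a = 21/(2π), so
    z(θ) = (21/(2π)) θ − 1.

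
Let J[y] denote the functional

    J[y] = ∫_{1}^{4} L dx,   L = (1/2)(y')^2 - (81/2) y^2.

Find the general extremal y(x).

The Lagrangian is L = (1/2)(y')^2 - (81/2) y^2.
∂L/∂y = -81y.
∂L/∂y' = y'.
The Euler-Lagrange equation d/dx(∂L/∂y') − ∂L/∂y = 0 becomes:
    y'' + 81 y = 0
General solution: y(x) = A sin(9x) + B cos(9x), where A and B are arbitrary constants fixed by the endpoint conditions.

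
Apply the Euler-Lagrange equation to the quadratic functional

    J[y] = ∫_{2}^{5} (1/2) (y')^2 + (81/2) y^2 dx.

The Lagrangian is L = (1/2) (y')^2 + (81/2) y^2.
Compute ∂L/∂y = 81y, ∂L/∂y' = y'.
The Euler-Lagrange equation d/dx(∂L/∂y') − ∂L/∂y = 0 reduces to
    y'' − 81 y = 0.
Its general solution is
    y(x) = A e^(9x) + B e^(−9x),
with A, B fixed by the endpoint conditions.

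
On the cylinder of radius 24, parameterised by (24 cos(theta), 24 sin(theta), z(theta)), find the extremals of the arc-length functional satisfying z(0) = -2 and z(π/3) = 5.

Parameterise the cylinder of radius R = 24 as
    r(θ) = (24 cos θ, 24 sin θ, z(θ)).
The arc-length element is
    ds = sqrt(576 + (dz/dθ)^2) dθ,
so the Lagrangian is L = sqrt(576 + z'^2).
L depends on z' only, not on z or θ, so ∂L/∂z = 0 and
    ∂L/∂z' = z' / sqrt(576 + z'^2).
The Euler-Lagrange equation gives
    d/dθ( z' / sqrt(576 + z'^2) ) = 0,
so z' is constant. Integrating once:
    z(θ) = a θ + b,
a helix on the cylinder (a straight line when the cylinder is unrolled). The constants a, b are determined by the endpoint conditions.
With endpoint conditions z(0) = -2 and z(π/3) = 5: from z(0) = b we get b = -2, and a·π/3 + -2 = 5 gives a = 21/π, so
    z(θ) = (21/π) θ − 2.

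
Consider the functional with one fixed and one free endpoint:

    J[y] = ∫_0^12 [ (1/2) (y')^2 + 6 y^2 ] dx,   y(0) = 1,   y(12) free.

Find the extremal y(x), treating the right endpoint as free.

The Lagrangian L = (1/2) (y')^2 + 6 y^2 gives
    ∂L/∂y = 12 y,   ∂L/∂y' = y'.
Euler-Lagrange: y'' − 12 y = 0.
With k = sqrt(12), the general solution is
    y(x) = A cosh(sqrt(12) x) + B sinh(sqrt(12) x).
Fixed left endpoint y(0) = 1 ⇒ A = 1.
The right endpoint x = 12 is free, so the natural (transversality) condition is ∂L/∂y' |_{x=12} = 0, i.e. y'(12) = 0.
Compute y'(x) = A k sinh(k x) + B k cosh(k x), so
    y'(12) = A k sinh(k·12) + B k cosh(k·12) = 0
    ⇒ B = −A tanh(k·12) = − tanh(sqrt(12)·12).
Therefore the extremal is
    y(x) = cosh(sqrt(12) x) − tanh(sqrt(12)·12) sinh(sqrt(12) x).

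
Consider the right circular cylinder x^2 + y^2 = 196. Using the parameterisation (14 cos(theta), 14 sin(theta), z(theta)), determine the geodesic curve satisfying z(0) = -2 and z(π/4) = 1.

Parameterise the cylinder of radius R = 14 as
    r(θ) = (14 cos θ, 14 sin θ, z(θ)).
The arc-length element is
    ds = sqrt(196 + (dz/dθ)^2) dθ,
so the Lagrangian is L = sqrt(196 + z'^2).
L depends on z' only, not on z or θ, so ∂L/∂z = 0 and
    ∂L/∂z' = z' / sqrt(196 + z'^2).
The Euler-Lagrange equation gives
    d/dθ( z' / sqrt(196 + z'^2) ) = 0,
so z' is constant. Integrating once:
    z(θ) = a θ + b,
a helix on the cylinder (a straight line when the cylinder is unrolled). The constants a, b are determined by the endpoint conditions.
With endpoint conditions z(0) = -2 and z(π/4) = 1: from z(0) = b we get b = -2, and a·π/4 + -2 = 1 gives a = 12/π, so
    z(θ) = (12/π) θ − 2.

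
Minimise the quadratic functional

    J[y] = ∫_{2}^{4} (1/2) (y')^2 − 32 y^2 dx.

The Lagrangian is L = (1/2) (y')^2 − 32 y^2.
Compute ∂L/∂y = -64y, ∂L/∂y' = y'.
The Euler-Lagrange equation d/dx(∂L/∂y') − ∂L/∂y = 0 reduces to
    y'' + 64 y = 0.
Its general solution is
    y(x) = A sin(8x) + B cos(8x),
with A, B fixed by the endpoint conditions.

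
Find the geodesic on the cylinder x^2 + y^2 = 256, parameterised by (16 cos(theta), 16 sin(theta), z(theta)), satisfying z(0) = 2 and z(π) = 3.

Parameterise the cylinder of radius R = 16 as
    r(θ) = (16 cos θ, 16 sin θ, z(θ)).
The arc-length element is
    ds = sqrt(256 + (dz/dθ)^2) dθ,
so the Lagrangian is L = sqrt(256 + z'^2).
L depends on z' only, not on z or θ, so ∂L/∂z = 0 and
    ∂L/∂z' = z' / sqrt(256 + z'^2).
The Euler-Lagrange equation gives
    d/dθ( z' / sqrt(256 + z'^2) ) = 0,
so z' is constant. Integrating once:
    z(θ) = a θ + b,
a helix on the cylinder (a straight line when the cylinder is unrolled). The constants a, b are determined by the endpoint conditions.
With endpoint conditions z(0) = 2 and z(π) = 3: from z(0) = b we get b = 2, and a·π + 2 = 3 gives a = 1/π, so
    z(θ) = (1/π) θ + 2.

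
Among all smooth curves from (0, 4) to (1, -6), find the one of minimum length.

Arc-length functional: J[y] = ∫ sqrt(1 + (y')^2) dx.
Lagrangian L = sqrt(1 + (y')^2) has no explicit y dependence, so ∂L/∂y = 0 and the Euler-Lagrange equation gives
    d/dx( y' / sqrt(1 + (y')^2) ) = 0  ⇒  y' / sqrt(1 + (y')^2) = const.
Hence y' is constant, so y(x) is affine.
Fitting the endpoints (0, 4) and (1, -6):
    slope m = ((-6) − 4) / (1 − 0) = -10,
    intercept c = 4 − m·0 = 4.
Extremal: y(x) = -10 x + 4.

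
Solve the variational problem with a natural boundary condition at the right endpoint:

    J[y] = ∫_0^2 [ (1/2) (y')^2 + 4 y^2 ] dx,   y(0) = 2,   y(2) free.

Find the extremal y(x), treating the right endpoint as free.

The Lagrangian L = (1/2) (y')^2 + 4 y^2 gives
    ∂L/∂y = 8 y,   ∂L/∂y' = y'.
Euler-Lagrange: y'' − 8 y = 0.
With k = sqrt(8), the general solution is
    y(x) = A cosh(sqrt(8) x) + B sinh(sqrt(8) x).
Fixed left endpoint y(0) = 2 ⇒ A = 2.
The right endpoint x = 2 is free, so the natural (transversality) condition is ∂L/∂y' |_{x=2} = 0, i.e. y'(2) = 0.
Compute y'(x) = A k sinh(k x) + B k cosh(k x), so
    y'(2) = A k sinh(k·2) + B k cosh(k·2) = 0
    ⇒ B = −A tanh(k·2) = − 2 tanh(sqrt(8)·2).
Therefore the extremal is
    y(x) = 2 cosh(sqrt(8) x) − 2 tanh(sqrt(8)·2) sinh(sqrt(8) x).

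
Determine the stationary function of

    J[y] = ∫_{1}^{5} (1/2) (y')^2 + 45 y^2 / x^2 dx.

The Lagrangian is L = (1/2) (y')^2 + 45 y^2 / x^2.
Compute ∂L/∂y = 90y/x^2, ∂L/∂y' = y'.
The Euler-Lagrange equation d/dx(∂L/∂y') − ∂L/∂y = 0 reduces to
    y'' − 90/x^2 · y = 0  (x > 0).
Its general solution is
    y(x) = A x^10 + B x^(-9),
with A, B fixed by the endpoint conditions.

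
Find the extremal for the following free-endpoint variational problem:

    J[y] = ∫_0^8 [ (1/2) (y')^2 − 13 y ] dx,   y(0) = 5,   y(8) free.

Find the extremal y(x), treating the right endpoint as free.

The Lagrangian L = (1/2) (y')^2 − 13 y gives
    ∂L/∂y = −13,   ∂L/∂y' = y'.
Euler-Lagrange: d/dx(y') − (−13) = 0, i.e. y'' + 13 = 0, so
    y(x) = −(13/2) x^2 + C1 x + C2.
Fixed left endpoint y(0) = 5 ⇒ C2 = 5.
The right endpoint x = 8 is free, so the natural (transversality) condition is ∂L/∂y' |_{x=8} = 0, i.e. y'(8) = 0.
Compute y'(x) = −13 x + C1, so y'(8) = −104 + C1 = 0 ⇒ C1 = 104.
Therefore the extremal is
    y(x) = −(13/2) x^2 + 104 x + 5.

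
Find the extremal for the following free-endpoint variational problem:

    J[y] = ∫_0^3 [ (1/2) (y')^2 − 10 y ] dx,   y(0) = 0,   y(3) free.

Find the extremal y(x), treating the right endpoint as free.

The Lagrangian L = (1/2) (y')^2 − 10 y gives
    ∂L/∂y = −10,   ∂L/∂y' = y'.
Euler-Lagrange: d/dx(y') − (−10) = 0, i.e. y'' + 10 = 0, so
    y(x) = −(10/2) x^2 + C1 x + C2.
Fixed left endpoint y(0) = 0 ⇒ C2 = 0.
The right endpoint x = 3 is free, so the natural (transversality) condition is ∂L/∂y' |_{x=3} = 0, i.e. y'(3) = 0.
Compute y'(x) = −10 x + C1, so y'(3) = −30 + C1 = 0 ⇒ C1 = 30.
Therefore the extremal is
    y(x) = −5 x^2 + 30 x.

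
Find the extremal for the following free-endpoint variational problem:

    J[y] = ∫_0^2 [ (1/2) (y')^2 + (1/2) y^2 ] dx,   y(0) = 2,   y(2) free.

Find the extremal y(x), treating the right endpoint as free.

The Lagrangian L = (1/2) (y')^2 + (1/2) y^2 gives
    ∂L/∂y = 1 y,   ∂L/∂y' = y'.
Euler-Lagrange: y'' − y = 0.
With k = 1, the general solution is
    y(x) = A cosh(x) + B sinh(x).
Fixed left endpoint y(0) = 2 ⇒ A = 2.
The right endpoint x = 2 is free, so the natural (transversality) condition is ∂L/∂y' |_{x=2} = 0, i.e. y'(2) = 0.
Compute y'(x) = A k sinh(k x) + B k cosh(k x), so
    y'(2) = A k sinh(k·2) + B k cosh(k·2) = 0
    ⇒ B = −A tanh(k·2) = − 2 tanh(1·2).
Therefore the extremal is
    y(x) = 2 cosh(1 x) − 2 tanh(1·2) sinh(1 x).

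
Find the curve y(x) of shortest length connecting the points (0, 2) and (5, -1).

Arc-length functional: J[y] = ∫ sqrt(1 + (y')^2) dx.
Lagrangian L = sqrt(1 + (y')^2) has no explicit y dependence, so ∂L/∂y = 0 and the Euler-Lagrange equation gives
    d/dx( y' / sqrt(1 + (y')^2) ) = 0  ⇒  y' / sqrt(1 + (y')^2) = const.
Hence y' is constant, so y(x) is affine.
Fitting the endpoints (0, 2) and (5, -1):
    slope m = ((-1) − 2) / (5 − 0) = -3/5,
    intercept c = 2 − m·0 = 2.
Extremal: y(x) = (-3/5) x + 2.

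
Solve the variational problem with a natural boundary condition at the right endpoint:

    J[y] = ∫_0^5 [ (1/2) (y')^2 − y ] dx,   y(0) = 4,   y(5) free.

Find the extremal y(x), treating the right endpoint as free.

The Lagrangian L = (1/2) (y')^2 − y gives
    ∂L/∂y = −1,   ∂L/∂y' = y'.
Euler-Lagrange: d/dx(y') − (−1) = 0, i.e. y'' + 1 = 0, so
    y(x) = −(1/2) x^2 + C1 x + C2.
Fixed left endpoint y(0) = 4 ⇒ C2 = 4.
The right endpoint x = 5 is free, so the natural (transversality) condition is ∂L/∂y' |_{x=5} = 0, i.e. y'(5) = 0.
Compute y'(x) = −1 x + C1, so y'(5) = −5 + C1 = 0 ⇒ C1 = 5.
Therefore the extremal is
    y(x) = −x^2/2 + 5 x + 4.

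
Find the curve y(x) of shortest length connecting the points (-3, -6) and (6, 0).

Arc-length functional: J[y] = ∫ sqrt(1 + (y')^2) dx.
Lagrangian L = sqrt(1 + (y')^2) has no explicit y dependence, so ∂L/∂y = 0 and the Euler-Lagrange equation gives
    d/dx( y' / sqrt(1 + (y')^2) ) = 0  ⇒  y' / sqrt(1 + (y')^2) = const.
Hence y' is constant, so y(x) is affine.
Fitting the endpoints (-3, -6) and (6, 0):
    slope m = (0 − (-6)) / (6 − (-3)) = 2/3,
    intercept c = (-6) − m·(-3) = -4.
Extremal: y(x) = (2/3) x - 4.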